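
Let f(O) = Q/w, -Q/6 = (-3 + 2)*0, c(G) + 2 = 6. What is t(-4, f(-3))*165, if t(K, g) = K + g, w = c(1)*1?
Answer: -660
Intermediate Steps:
c(G) = 4 (c(G) = -2 + 6 = 4)
Q = 0 (Q = -6*(-3 + 2)*0 = -(-6)*0 = -6*0 = 0)
w = 4 (w = 4*1 = 4)
f(O) = 0 (f(O) = 0/4 = 0*(1/4) = 0)
t(-4, f(-3))*165 = (-4 + 0)*165 = -4*165 = -660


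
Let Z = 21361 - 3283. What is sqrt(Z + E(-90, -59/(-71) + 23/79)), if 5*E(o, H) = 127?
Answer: sqrt(452585)/5 ≈ 134.55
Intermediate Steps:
Z = 18078
E(o, H) = 127/5 (E(o, H) = (1/5)*127 = 127/5)
sqrt(Z + E(-90, -59/(-71) + 23/79)) = sqrt(18078 + 127/5) = sqrt(90517/5) = sqrt(452585)/5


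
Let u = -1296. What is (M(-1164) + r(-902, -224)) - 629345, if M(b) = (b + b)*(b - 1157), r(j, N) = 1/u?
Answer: 6187030127/1296 ≈ 4.7739e+6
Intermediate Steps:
r(j, N) = -1/1296 (r(j, N) = 1/(-1296) = -1/1296)
M(b) = 2*b*(-1157 + b) (M(b) = (2*b)*(-1157 + b) = 2*b*(-1157 + b))
(M(-1164) + r(-902, -224)) - 629345 = (2*(-1164)*(-1157 - 1164) - 1/1296) - 629345 = (2*(-1164)*(-2321) - 1/1296) - 629345 = (5403288 - 1/1296) - 629345 = 7002661247/1296 - 629345 = 6187030127/1296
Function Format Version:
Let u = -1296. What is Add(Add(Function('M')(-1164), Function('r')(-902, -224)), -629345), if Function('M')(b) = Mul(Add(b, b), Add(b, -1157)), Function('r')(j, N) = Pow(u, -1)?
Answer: Rational(6187030127, 1296) ≈ 4.7739e+6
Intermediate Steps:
Function('r')(j, N) = Rational(-1, 1296) (Function('r')(j, N) = Pow(-1296, -1) = Rational(-1, 1296))
Function('M')(b) = Mul(2, b, Add(-1157, b)) (Function('M')(b) = Mul(Mul(2, b), Add(-1157, b)) = Mul(2, b, Add(-1157, b)))
Add(Add(Function('M')(-1164), Function('r')(-902, -224)), -629345) = Add(Add(Mul(2, -1164, Add(-1157, -1164)), Rational(-1, 1296)), -629345) = Add(Add(Mul(2, -1164, -2321), Rational(-1, 1296)), -629345) = Add(Add(5403288, Rational(-1, 1296)), -629345) = Add(Rational(7002661247, 1296), -629345) = Rational(6187030127, 1296)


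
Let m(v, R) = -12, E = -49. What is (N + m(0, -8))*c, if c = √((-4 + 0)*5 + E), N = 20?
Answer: 8*I*√69 ≈ 66.453*I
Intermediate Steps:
c = I*√69 (c = √((-4 + 0)*5 - 49) = √(-4*5 - 49) = √(-20 - 49) = √(-69) = I*√69 ≈ 8.3066*I)
(N + m(0, -8))*c = (20 - 12)*(I*√69) = 8*(I*√69) = 8*I*√69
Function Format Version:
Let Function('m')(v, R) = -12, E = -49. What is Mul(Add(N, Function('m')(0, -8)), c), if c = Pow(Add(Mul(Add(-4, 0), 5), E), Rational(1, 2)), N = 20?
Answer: Mul(8, I, Pow(69, Rational(1, 2))) ≈ Mul(66.453, I)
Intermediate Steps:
c = Mul(I, Pow(69, Rational(1, 2))) (c = Pow(Add(Mul(Add(-4, 0), 5), -49), Rational(1, 2)) = Pow(Add(Mul(-4, 5), -49), Rational(1, 2)) = Pow(Add(-20, -49), Rational(1, 2)) = Pow(-69, Rational(1, 2)) = Mul(I, Pow(69, Rational(1, 2))) ≈ Mul(8.3066, I))
Mul(Add(N, Function('m')(0, -8)), c) = Mul(Add(20, -12), Mul(I, Pow(69, Rational(1, 2)))) = Mul(8, Mul(I, Pow(69, Rational(1, 2)))) = Mul(8, I, Pow(69, Rational(1, 2)))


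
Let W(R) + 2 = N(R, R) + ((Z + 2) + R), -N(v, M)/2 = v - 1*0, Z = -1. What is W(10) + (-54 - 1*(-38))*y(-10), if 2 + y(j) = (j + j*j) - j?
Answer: -1579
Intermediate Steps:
N(v, M) = -2*v (N(v, M) = -2*(v - 1*0) = -2*(v + 0) = -2*v)
W(R) = -1 - R (W(R) = -2 + (-2*R + ((-1 + 2) + R)) = -2 + (-2*R + (1 + R)) = -2 + (1 - R) = -1 - R)
y(j) = -2 + j² (y(j) = -2 + ((j + j*j) - j) = -2 + ((j + j²) - j) = -2 + j²)
W(10) + (-54 - 1*(-38))*y(-10) = (-1 - 1*10) + (-54 - 1*(-38))*(-2 + (-10)²) = (-1 - 10) + (-54 + 38)*(-2 + 100) = -11 - 16*98 = -11 - 1568 = -1579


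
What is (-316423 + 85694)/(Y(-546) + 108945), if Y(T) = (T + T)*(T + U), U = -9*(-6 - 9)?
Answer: -230729/557757 ≈ -0.41367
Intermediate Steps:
U = 135 (U = -9*(-15) = 135)
Y(T) = 2*T*(135 + T) (Y(T) = (T + T)*(T + 135) = (2*T)*(135 + T) = 2*T*(135 + T))
(-316423 + 85694)/(Y(-546) + 108945) = (-316423 + 85694)/(2*(-546)*(135 - 546) + 108945) = -230729/(2*(-546)*(-411) + 108945) = -230729/(448812 + 108945) = -230729/557757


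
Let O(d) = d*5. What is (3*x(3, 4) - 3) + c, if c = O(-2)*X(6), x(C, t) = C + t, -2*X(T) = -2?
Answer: 8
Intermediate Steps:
O(d) = 5*d
X(T) = 1 (X(T) = -1/2*(-2) = 1)
c = -10 (c = (5*(-2))*1 = -10*1 = -10)
(3*x(3, 4) - 3) + c = (3*(3 + 4) - 3) - 10 = (3*7 - 3) - 10 = (21 - 3) - 10 = 18 - 10 = 8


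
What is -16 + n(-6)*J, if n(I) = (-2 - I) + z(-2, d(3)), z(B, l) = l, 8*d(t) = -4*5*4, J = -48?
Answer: 272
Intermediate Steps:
d(t) = -10 (d(t) = (-4*5*4)/8 = (-20*4)/8 = (⅛)*(-80) = -10)
n(I) = -12 - I (n(I) = (-2 - I) - 10 = -12 - I)
-16 + n(-6)*J = -16 + (-12 - 1*(-6))*(-48) = -16 + (-12 + 6)*(-48) = -16 - 6*(-48) = -16 + 288 = 272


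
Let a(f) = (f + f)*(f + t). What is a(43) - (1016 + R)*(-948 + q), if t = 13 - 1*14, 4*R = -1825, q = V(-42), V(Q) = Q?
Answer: 1115529/2 ≈ 5.5776e+5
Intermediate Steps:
q = -42
R = -1825/4 (R = (¼)*(-1825) = -1825/4 ≈ -456.25)
t = -1 (t = 13 - 14 = -1)
a(f) = 2*f*(-1 + f) (a(f) = (f + f)*(f - 1) = (2*f)*(-1 + f) = 2*f*(-1 + f))
a(43) - (1016 + R)*(-948 + q) = 2*43*(-1 + 43) - (1016 - 1825/4)*(-948 - 42) = 2*43*42 - 2239*(-990)/4 = 3612 - 1*(-1108305/2) = 3612 + 1108305/2 = 1115529/2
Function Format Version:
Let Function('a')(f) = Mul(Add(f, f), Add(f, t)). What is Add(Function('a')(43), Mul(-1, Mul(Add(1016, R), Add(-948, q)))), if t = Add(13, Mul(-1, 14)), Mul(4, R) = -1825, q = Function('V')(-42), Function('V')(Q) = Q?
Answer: Rational(1115529, 2) ≈ 5.5776e+5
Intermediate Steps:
q = -42
R = Rational(-1825, 4) (R = Mul(Rational(1, 4), -1825) = Rational(-1825, 4) ≈ -456.25)
t = -1 (t = Add(13, -14) = -1)
Function('a')(f) = Mul(2, f, Add(-1, f)) (Function('a')(f) = Mul(Add(f, f), Add(f, -1)) = Mul(Mul(2, f), Add(-1, f)) = Mul(2, f, Add(-1, f)))
Add(Function('a')(43), Mul(-1, Mul(Add(1016, R), Add(-948, q)))) = Add(Mul(2, 43, Add(-1, 43)), Mul(-1, Mul(Add(1016, Rational(-1825, 4)), Add(-948, -42)))) = Add(Mul(2, 43, 42), Mul(-1, Mul(Rational(2239, 4), -990))) = Add(3612, Mul(-1, Rational(-1108305, 2))) = Add(3612, Rational(1108305, 2)) = Rational(1115529, 2)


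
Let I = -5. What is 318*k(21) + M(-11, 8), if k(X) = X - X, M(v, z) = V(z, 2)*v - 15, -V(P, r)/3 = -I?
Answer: 150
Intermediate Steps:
V(P, r) = -15 (V(P, r) = -(-3)*(-5) = -3*5 = -15)
M(v, z) = -15 - 15*v (M(v, z) = -15*v - 15 = -15 - 15*v)
k(X) = 0
318*k(21) + M(-11, 8) = 318*0 + (-15 - 15*(-11)) = 0 + (-15 + 165) = 0 + 150 = 150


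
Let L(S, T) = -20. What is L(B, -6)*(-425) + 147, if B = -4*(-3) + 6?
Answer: 8647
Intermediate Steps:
B = 18 (B = 12 + 6 = 18)
L(B, -6)*(-425) + 147 = -20*(-425) + 147 = 8500 + 147 = 8647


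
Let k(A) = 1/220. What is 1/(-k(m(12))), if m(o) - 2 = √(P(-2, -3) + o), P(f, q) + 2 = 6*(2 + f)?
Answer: -220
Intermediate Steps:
P(f, q) = 10 + 6*f (P(f, q) = -2 + 6*(2 + f) = -2 + (12 + 6*f) = 10 + 6*f)
m(o) = 2 + √(-2 + o) (m(o) = 2 + √((10 + 6*(-2)) + o) = 2 + √((10 - 12) + o) = 2 + √(-2 + o))
k(A) = 1/220
1/(-k(m(12))) = 1/(-1*1/220) = 1/(-1/220) = -220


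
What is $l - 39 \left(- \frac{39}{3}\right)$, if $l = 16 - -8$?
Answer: $531$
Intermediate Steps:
$l = 24$ ($l = 16 + 8 = 24$)
$l - 39 \left(- \frac{39}{3}\right) = 24 - 39 \left(- \frac{39}{3}\right) = 24 - 39 \left(\left(-39\right) \frac{1}{3}\right) = 24 - -507 = 24 + 507 = 531$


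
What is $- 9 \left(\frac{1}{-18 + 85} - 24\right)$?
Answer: $\frac{14463}{67} \approx 215.87$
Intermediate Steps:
$- 9 \left(\frac{1}{-18 + 85} - 24\right) = - 9 \left(\frac{1}{67} - 24\right) = \left(-9\right) \left(- \frac{1607}{67}\right) = \frac{14463}{67}$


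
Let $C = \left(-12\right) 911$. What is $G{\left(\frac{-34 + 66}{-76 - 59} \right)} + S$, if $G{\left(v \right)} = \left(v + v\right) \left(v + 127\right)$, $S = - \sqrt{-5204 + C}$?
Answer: $- \frac{1095232}{18225} - 2 i \sqrt{4034} \approx -60.095 - 127.03 i$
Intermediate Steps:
$C = -10932$
$S = - 2 i \sqrt{4034}$ ($S = - \sqrt{-5204 - 10932} = - \sqrt{-16136} = - 2 i \sqrt{4034} \approx - 127.03 i$)
$G{\left(v \right)} = 2 v \left(127 + v\right)$
$G{\left(\frac{-34 + 66}{-76 - 59} \right)} + S = 2 \frac{-34 + 66}{-76 - 59} \left(127 + \frac{-34 + 66}{-76 - 59}\right) - 2 i \sqrt{4034} = 2 \frac{32}{-135} \left(127 + \frac{32}{-135}\right) - 2 i \sqrt{4034} = 2 \cdot 32 \left(- \frac{1}{135}\right) \left(127 + 32 \left(- \frac{1}{135}\right)\right) - 2 i \sqrt{4034} = 2 \left(- \frac{32}{135}\right) \left(127 - \frac{32}{135}\right) - 2 i \sqrt{4034} = 2 \left(- \frac{32}{135}\right) \frac{17113}{135} - 2 i \sqrt{4034} = - \frac{1095232}{18225} - 2 i \sqrt{4034}$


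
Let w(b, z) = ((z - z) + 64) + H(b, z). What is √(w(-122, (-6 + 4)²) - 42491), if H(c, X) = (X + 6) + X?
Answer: I*√42413 ≈ 205.94*I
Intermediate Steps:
H(c, X) = 6 + 2*X (H(c, X) = (6 + X) + X = 6 + 2*X)
w(b, z) = 70 + 2*z (w(b, z) = ((z - z) + 64) + (6 + 2*z) = (0 + 64) + (6 + 2*z) = 64 + (6 + 2*z) = 70 + 2*z)
√(w(-122, (-6 + 4)²) - 42491) = √((70 + 2*(-6 + 4)²) - 42491) = √((70 + 2*(-2)²) - 42491) = √((70 + 2*4) - 42491) = √((70 + 8) - 42491) = √(78 - 42491) = √(-42413) = I*√42413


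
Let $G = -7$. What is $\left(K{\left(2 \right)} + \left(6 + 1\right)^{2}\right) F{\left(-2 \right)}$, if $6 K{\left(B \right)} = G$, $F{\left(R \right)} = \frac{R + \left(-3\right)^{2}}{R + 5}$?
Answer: $\frac{2009}{18} \approx 111.61$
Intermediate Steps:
$F{\left(R \right)} = \frac{9 + R}{5 + R}$ ($F{\left(R \right)} = \frac{R + 9}{5 + R} = \frac{9 + R}{5 + R}$)
$K{\left(B \right)} = - \frac{7}{6}$ ($K{\left(B \right)} = \frac{1}{6} \left(-7\right) = - \frac{7}{6}$)
$\left(K{\left(2 \right)} + \left(6 + 1\right)^{2}\right) F{\left(-2 \right)} = \left(- \frac{7}{6} + \left(6 + 1\right)^{2}\right) \frac{9 - 2}{5 - 2} = \left(- \frac{7}{6} + 7^{2}\right) \frac{1}{3} \cdot 7 = \left(- \frac{7}{6} + 49\right) \frac{1}{3} \cdot 7 = \frac{287}{6} \cdot \frac{7}{3} = \frac{2009}{18}$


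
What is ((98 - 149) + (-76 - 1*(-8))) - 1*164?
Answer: -283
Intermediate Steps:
((98 - 149) + (-76 - 1*(-8))) - 1*164 = (-51 + (-76 + 8)) - 164 = (-51 - 68) - 164 = -119 - 164 = -283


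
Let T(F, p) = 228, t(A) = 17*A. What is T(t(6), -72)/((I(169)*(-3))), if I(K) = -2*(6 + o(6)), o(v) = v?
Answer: 19/6 ≈ 3.1667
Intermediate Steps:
I(K) = -24 (I(K) = -2*(6 + 6) = -2*12 = -24)
T(t(6), -72)/((I(169)*(-3))) = 228/((-24*(-3))) = 228/72 = 228*(1/72) = 19/6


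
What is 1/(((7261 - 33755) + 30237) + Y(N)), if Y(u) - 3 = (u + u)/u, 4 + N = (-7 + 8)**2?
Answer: 1/3748 ≈ 0.00026681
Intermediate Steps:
N = -3 (N = -4 + (-7 + 8)**2 = -4 + 1**2 = -4 + 1 = -3)
Y(u) = 5 (Y(u) = 3 + (u + u)/u = 3 + (2*u)/u = 3 + 2 = 5)
1/(((7261 - 33755) + 30237) + Y(N)) = 1/(((7261 - 33755) + 30237) + 5) = 1/((-26494 + 30237) + 5) = 1/(3743 + 5) = 1/3748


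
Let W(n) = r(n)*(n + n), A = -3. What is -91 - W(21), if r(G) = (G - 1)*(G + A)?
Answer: -15211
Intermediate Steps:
r(G) = (-1 + G)*(-3 + G) (r(G) = (G - 1)*(G - 3) = (-1 + G)*(-3 + G))
W(n) = 2*n*(3 + n**2 - 4*n) (W(n) = (3 + n**2 - 4*n)*(n + n) = (3 + n**2 - 4*n)*(2*n) = 2*n*(3 + n**2 - 4*n))
-91 - W(21) = -91 - 2*21*(3 + 21**2 - 4*21) = -91 - 2*21*(3 + 441 - 84) = -91 - 2*21*360 = -91 - 1*15120 = -91 - 15120 = -15211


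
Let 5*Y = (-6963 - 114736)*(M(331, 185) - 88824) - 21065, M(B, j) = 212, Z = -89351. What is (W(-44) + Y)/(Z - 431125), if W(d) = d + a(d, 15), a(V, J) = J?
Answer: -5391985289/1301190 ≈ -4143.9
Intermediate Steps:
Y = 10783970723/5 (Y = ((-6963 - 114736)*(212 - 88824) - 21065)/5 = (-121699*(-88612) - 21065)/5 = (10783991788 - 21065)/5 = (1/5)*10783970723 = 10783970723/5 ≈ 2.1568e+9)
W(d) = 15 + d (W(d) = d + 15 = 15 + d)
(W(-44) + Y)/(Z - 431125) = ((15 - 44) + 10783970723/5)/(-89351 - 431125) = (-29 + 10783970723/5)/(-520476) = (10783970578/5)*(-1/520476) = -5391985289/1301190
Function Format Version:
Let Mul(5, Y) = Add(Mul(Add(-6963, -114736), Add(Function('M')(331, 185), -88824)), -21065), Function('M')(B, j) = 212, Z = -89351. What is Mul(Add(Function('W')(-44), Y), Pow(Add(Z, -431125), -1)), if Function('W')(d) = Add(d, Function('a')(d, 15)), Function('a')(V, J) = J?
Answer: Rational(-5391985289, 1301190) ≈ -4143.9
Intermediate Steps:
Y = Rational(10783970723, 5) (Y = Mul(Rational(1, 5), Add(Mul(Add(-6963, -114736), Add(212, -88824)), -21065)) = Mul(Rational(1, 5), Add(Mul(-121699, -88612), -21065)) = Mul(Rational(1, 5), Add(10783991788, -21065)) = Mul(Rational(1, 5), 10783970723) = Rational(10783970723, 5) ≈ 2.1568e+9)
Function('W')(d) = Add(15, d) (Function('W')(d) = Add(d, 15) = Add(15, d))
Mul(Add(Function('W')(-44), Y), Pow(Add(Z, -431125), -1)) = Mul(Add(Add(15, -44), Rational(10783970723, 5)), Pow(Add(-89351, -431125), -1)) = Mul(Add(-29, Rational(10783970723, 5)), Pow(-520476, -1)) = Mul(Rational(10783970578, 5), Rational(-1, 520476)) = Rational(-5391985289, 1301190)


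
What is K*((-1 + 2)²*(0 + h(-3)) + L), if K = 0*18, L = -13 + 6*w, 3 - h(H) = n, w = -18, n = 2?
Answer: 0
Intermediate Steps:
h(H) = 1 (h(H) = 3 - 1*2 = 3 - 2 = 1)
L = -121 (L = -13 + 6*(-18) = -13 - 108 = -121)
K = 0
K*((-1 + 2)²*(0 + h(-3)) + L) = 0*((-1 + 2)²*(0 + 1) - 121) = 0*(1²*1 - 121) = 0*(1*1 - 121) = 0*(1 - 121) = 0*(-120) = 0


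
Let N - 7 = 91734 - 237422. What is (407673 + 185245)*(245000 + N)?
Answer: 58888022842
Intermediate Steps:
N = -145681 (N = 7 + (91734 - 237422) = 7 - 145688 = -145681)
(407673 + 185245)*(245000 + N) = (407673 + 185245)*(245000 - 145681) = 592918*99319 = 58888022842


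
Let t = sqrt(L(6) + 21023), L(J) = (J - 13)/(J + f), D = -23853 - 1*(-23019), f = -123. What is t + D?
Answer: -834 + sqrt(31976074)/39 ≈ -689.01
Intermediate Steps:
D = -834 (D = -23853 + 23019 = -834)
L(J) = (-13 + J)/(-123 + J) (L(J) = (J - 13)/(J - 123) = (-13 + J)/(-123 + J))
t = sqrt(31976074)/39 (t = sqrt((-13 + 6)/(-123 + 6) + 21023) = sqrt(-7/(-117) + 21023) = sqrt(-1/117*(-7) + 21023) = sqrt(7/117 + 21023) = sqrt(2459698/117) = sqrt(31976074)/39 ≈ 144.99)
t + D = sqrt(31976074)/39 - 834 = -834 + sqrt(31976074)/39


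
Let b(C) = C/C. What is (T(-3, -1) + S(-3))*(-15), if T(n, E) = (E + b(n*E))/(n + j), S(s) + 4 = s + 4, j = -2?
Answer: 45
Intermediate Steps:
b(C) = 1
S(s) = s (S(s) = -4 + (s + 4) = -4 + (4 + s) = s)
T(n, E) = (1 + E)/(-2 + n) (T(n, E) = (E + 1)/(n - 2) = (1 + E)/(-2 + n))
(T(-3, -1) + S(-3))*(-15) = ((1 - 1)/(-2 - 3) - 3)*(-15) = (0/(-5) - 3)*(-15) = (-⅕*0 - 3)*(-15) = (0 - 3)*(-15) = -3*(-15) = 45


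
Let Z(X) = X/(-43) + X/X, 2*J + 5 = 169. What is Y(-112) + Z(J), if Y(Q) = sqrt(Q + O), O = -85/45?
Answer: -39/43 + 5*I*sqrt(41)/3 ≈ -0.90698 + 10.672*I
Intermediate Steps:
J = 82 (J = -5/2 + (1/2)*169 = -5/2 + 169/2 = 82)
O = -17/9 (O = -85*1/45 = -17/9 ≈ -1.8889)
Y(Q) = sqrt(-17/9 + Q) (Y(Q) = sqrt(Q - 17/9) = sqrt(-17/9 + Q))
Z(X) = 1 - X/43 (Z(X) = X*(-1/43) + 1 = -X/43 + 1 = 1 - X/43)
Y(-112) + Z(J) = sqrt(-17 + 9*(-112))/3 + (1 - 1/43*82) = sqrt(-17 - 1008)/3 + (1 - 82/43) = sqrt(-1025)/3 - 39/43 = (5*I*sqrt(41))/3 - 39/43 = 5*I*sqrt(41)/3 - 39/43 = -39/43 + 5*I*sqrt(41)/3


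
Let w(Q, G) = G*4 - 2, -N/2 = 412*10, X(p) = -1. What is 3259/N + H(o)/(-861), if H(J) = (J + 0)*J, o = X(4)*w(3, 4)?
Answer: -631577/1013520 ≈ -0.62315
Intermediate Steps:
N = -8240 (N = -824*10 = -2*4120 = -8240)
w(Q, G) = -2 + 4*G (w(Q, G) = 4*G - 2 = -2 + 4*G)
o = -14 (o = -(-2 + 4*4) = -(-2 + 16) = -1*14 = -14)
H(J) = J² (H(J) = J*J = J²)
3259/N + H(o)/(-861) = 3259/(-8240) + (-14)²/(-861) = 3259*(-1/8240) + 196*(-1/861) = -3259/8240 - 28/123 = -631577/1013520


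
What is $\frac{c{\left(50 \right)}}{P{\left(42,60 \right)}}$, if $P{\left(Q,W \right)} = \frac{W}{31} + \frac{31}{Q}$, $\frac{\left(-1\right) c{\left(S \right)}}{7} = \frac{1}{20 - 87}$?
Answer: $\frac{9114}{233227} \approx 0.039078$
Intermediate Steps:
$c{\left(S \right)} = \frac{7}{67}$ ($c{\left(S \right)} = - \frac{7}{20 - 87} = - \frac{7}{-67} = \left(-7\right) \left(- \frac{1}{67}\right) = \frac{7}{67}$)
$P{\left(Q,W \right)} = \frac{31}{Q} + \frac{W}{31}$ ($P{\left(Q,W \right)} = W \frac{1}{31} + \frac{31}{Q} = \frac{W}{31} + \frac{31}{Q} = \frac{31}{Q} + \frac{W}{31}$)
$\frac{c{\left(50 \right)}}{P{\left(42,60 \right)}} = \frac{7}{67 \left(\frac{31}{42} + \frac{1}{31} \cdot 60\right)} = \frac{7}{67 \left(31 \cdot \frac{1}{42} + \frac{60}{31}\right)} = \frac{7}{67 \left(\frac{31}{42} + \frac{60}{31}\right)} = \frac{7}{67 \cdot \frac{3481}{1302}} = \frac{7}{67} \cdot \frac{1302}{3481} = \frac{9114}{233227}$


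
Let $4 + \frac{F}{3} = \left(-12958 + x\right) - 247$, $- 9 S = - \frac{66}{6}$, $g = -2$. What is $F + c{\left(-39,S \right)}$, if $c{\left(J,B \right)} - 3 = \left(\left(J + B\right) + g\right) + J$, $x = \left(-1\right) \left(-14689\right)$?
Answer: $\frac{39278}{9} \approx 4364.2$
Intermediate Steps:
$x = 14689$
$S = \frac{11}{9}$ ($S = - \frac{\left(-66\right) \frac{1}{6}}{9} = \left(- \frac{1}{9}\right) \left(-11\right) = \frac{11}{9} \approx 1.2222$)
$c{\left(J,B \right)} = 1 + B + 2 J$ ($c{\left(J,B \right)} = 3 - \left(2 - B - 2 J\right) = 3 + \left(\left(-2 + B + J\right) + J\right) = 3 + \left(-2 + B + 2 J\right) = 1 + B + 2 J$)
$F = 4440$ ($F = -12 + 3 \left(\left(-12958 + 14689\right) - 247\right) = -12 + 3 \left(1731 - 247\right) = -12 + 3 \cdot 1484 = -12 + 4452 = 4440$)
$F + c{\left(-39,S \right)} = 4440 + \left(1 + \frac{11}{9} + 2 \left(-39\right)\right) = 4440 + \left(1 + \frac{11}{9} - 78\right) = 4440 - \frac{682}{9} = \frac{39278}{9}$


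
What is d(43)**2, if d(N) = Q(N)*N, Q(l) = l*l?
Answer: 6321363049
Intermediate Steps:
Q(l) = l**2
d(N) = N**3 (d(N) = N**2*N = N**3)
d(43)**2 = (43**3)**2 = 79507**2 = 6321363049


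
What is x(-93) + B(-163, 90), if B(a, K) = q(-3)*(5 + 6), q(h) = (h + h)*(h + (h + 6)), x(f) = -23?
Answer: -23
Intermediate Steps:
q(h) = 2*h*(6 + 2*h) (q(h) = (2*h)*(h + (6 + h)) = (2*h)*(6 + 2*h) = 2*h*(6 + 2*h))
B(a, K) = 0 (B(a, K) = (4*(-3)*(3 - 3))*(5 + 6) = (4*(-3)*0)*11 = 0*11 = 0)
x(-93) + B(-163, 90) = -23 + 0 = -23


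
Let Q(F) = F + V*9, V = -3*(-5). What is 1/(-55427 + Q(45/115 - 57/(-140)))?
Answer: -3220/178037669 ≈ -1.8086e-5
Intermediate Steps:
V = 15
Q(F) = 135 + F (Q(F) = F + 15*9 = F + 135 = 135 + F)
1/(-55427 + Q(45/115 - 57/(-140))) = 1/(-55427 + (135 + (45/115 - 57/(-140)))) = 1/(-55427 + (135 + (45*(1/115) - 57*(-1/140)))) = 1/(-55427 + (135 + (9/23 + 57/140))) = 1/(-55427 + (135 + 2571/3220)) = 1/(-55427 + 437271/3220) = 1/(-178037669/3220) = -3220/178037669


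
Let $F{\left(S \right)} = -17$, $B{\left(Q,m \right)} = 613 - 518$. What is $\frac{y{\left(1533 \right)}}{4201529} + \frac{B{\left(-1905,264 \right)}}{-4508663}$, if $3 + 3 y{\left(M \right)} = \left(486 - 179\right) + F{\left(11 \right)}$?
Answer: $\frac{96550516}{56829835037181} \approx 1.6989 \cdot 10^{-6}$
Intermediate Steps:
$B{\left(Q,m \right)} = 95$ ($B{\left(Q,m \right)} = 613 - 518 = 95$)
$y{\left(M \right)} = \frac{287}{3}$ ($y{\left(M \right)} = -1 + \frac{\left(486 - 179\right) - 17}{3} = -1 + \frac{307 - 17}{3} = -1 + \frac{1}{3} \cdot 290 = -1 + \frac{290}{3} = \frac{287}{3}$)
$\frac{y{\left(1533 \right)}}{4201529} + \frac{B{\left(-1905,264 \right)}}{-4508663} = \frac{287}{3 \cdot 4201529} + \frac{95}{-4508663} = \frac{287}{3} \cdot \frac{1}{4201529} + 95 \left(- \frac{1}{4508663}\right) = \frac{287}{12604587} - \frac{95}{4508663} = \frac{96550516}{56829835037181}$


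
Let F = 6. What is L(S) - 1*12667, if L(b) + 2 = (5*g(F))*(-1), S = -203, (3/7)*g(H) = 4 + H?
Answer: -38357/3 ≈ -12786.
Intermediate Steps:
g(H) = 28/3 + 7*H/3 (g(H) = 7*(4 + H)/3 = 28/3 + 7*H/3)
L(b) = -356/3 (L(b) = -2 + (5*(28/3 + (7/3)*6))*(-1) = -2 + (5*(28/3 + 14))*(-1) = -2 + (5*(70/3))*(-1) = -2 + (350/3)*(-1) = -2 - 350/3 = -356/3)
L(S) - 1*12667 = -356/3 - 1*12667 = -356/3 - 12667 = -38357/3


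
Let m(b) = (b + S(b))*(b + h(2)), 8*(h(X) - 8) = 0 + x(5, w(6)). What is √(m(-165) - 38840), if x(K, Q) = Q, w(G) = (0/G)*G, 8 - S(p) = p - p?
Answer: I*√14191 ≈ 119.13*I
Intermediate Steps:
S(p) = 8 (S(p) = 8 - (p - p) = 8 - 1*0 = 8 + 0 = 8)
w(G) = 0 (w(G) = 0*G = 0)
h(X) = 8 (h(X) = 8 + (0 + 0)/8 = 8 + (⅛)*0 = 8 + 0 = 8)
m(b) = (8 + b)² (m(b) = (b + 8)*(b + 8) = (8 + b)*(8 + b) = (8 + b)²)
√(m(-165) - 38840) = √((64 + (-165)² + 16*(-165)) - 38840) = √((64 + 27225 - 2640) - 38840) = √(24649 - 38840) = √(-14191) = I*√14191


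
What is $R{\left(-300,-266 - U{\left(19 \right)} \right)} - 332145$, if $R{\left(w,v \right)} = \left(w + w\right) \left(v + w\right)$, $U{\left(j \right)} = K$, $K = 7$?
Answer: $11655$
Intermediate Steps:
$U{\left(j \right)} = 7$
$R{\left(w,v \right)} = 2 w \left(v + w\right)$
$R{\left(-300,-266 - U{\left(19 \right)} \right)} - 332145 = 2 \left(-300\right) \left(\left(-266 - 7\right) - 300\right) - 332145 = 2 \left(-300\right) \left(-273 - 300\right) - 332145 = 2 \left(-300\right) \left(-573\right) - 332145 = 343800 - 332145 = 11655$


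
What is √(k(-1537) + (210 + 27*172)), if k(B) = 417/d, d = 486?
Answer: √1572974/18 ≈ 69.677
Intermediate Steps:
k(B) = 139/162 (k(B) = 417/486 = 417*(1/486) = 139/162)
√(k(-1537) + (210 + 27*172)) = √(139/162 + (210 + 27*172)) = √(139/162 + (210 + 4644)) = √(139/162 + 4854) = √(786487/162) = √1572974/18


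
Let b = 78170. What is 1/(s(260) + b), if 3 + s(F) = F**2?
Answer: 1/145767 ≈ 6.8603e-6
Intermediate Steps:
s(F) = -3 + F**2
1/(s(260) + b) = 1/((-3 + 260**2) + 78170) = 1/((-3 + 67600) + 78170) = 1/(67597 + 78170) = 1/145767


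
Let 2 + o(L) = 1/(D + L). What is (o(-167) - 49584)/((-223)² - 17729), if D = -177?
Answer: -3411517/2201600 ≈ -1.5496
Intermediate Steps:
o(L) = -2 + 1/(-177 + L)
(o(-167) - 49584)/((-223)² - 17729) = ((355 - 2*(-167))/(-177 - 167) - 49584)/((-223)² - 17729) = ((355 + 334)/(-344) - 49584)/(49729 - 17729) = (-1/344*689 - 49584)/32000 = (-689/344 - 49584)*(1/32000) = -17057585/344*1/32000 = -3411517/2201600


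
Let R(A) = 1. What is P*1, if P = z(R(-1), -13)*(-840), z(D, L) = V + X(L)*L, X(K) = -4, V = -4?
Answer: -40320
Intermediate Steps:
z(D, L) = -4 - 4*L
P = -40320 (P = (-4 - 4*(-13))*(-840) = (-4 + 52)*(-840) = 48*(-840) = -40320)
P*1 = -40320*1 = -40320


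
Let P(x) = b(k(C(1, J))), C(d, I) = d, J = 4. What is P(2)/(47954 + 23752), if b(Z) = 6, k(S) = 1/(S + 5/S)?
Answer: 1/11951 ≈ 8.3675e-5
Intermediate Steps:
P(x) = 6
P(2)/(47954 + 23752) = 6/(47954 + 23752) = 6/71706 = 6*(1/71706) = 1/11951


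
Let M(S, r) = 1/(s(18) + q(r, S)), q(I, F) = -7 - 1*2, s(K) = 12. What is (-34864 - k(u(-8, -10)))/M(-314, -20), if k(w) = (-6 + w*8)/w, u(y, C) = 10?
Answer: -523071/5 ≈ -1.0461e+5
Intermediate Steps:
q(I, F) = -9 (q(I, F) = -7 - 2 = -9)
M(S, r) = ⅓ (M(S, r) = 1/(12 - 9) = 1/3 = ⅓)
k(w) = (-6 + 8*w)/w
(-34864 - k(u(-8, -10)))/M(-314, -20) = (-34864 - (8 - 6/10))/(⅓) = (-34864 - (8 - 6*⅒))*3 = (-34864 - (8 - ⅗))*3 = (-34864 - 1*37/5)*3 = (-34864 - 37/5)*3 = -174357/5*3 = -523071/5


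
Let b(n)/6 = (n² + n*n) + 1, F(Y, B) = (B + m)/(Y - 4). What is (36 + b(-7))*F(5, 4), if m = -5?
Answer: -630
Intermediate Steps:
F(Y, B) = (-5 + B)/(-4 + Y) (F(Y, B) = (B - 5)/(Y - 4) = (-5 + B)/(-4 + Y))
b(n) = 6 + 12*n² (b(n) = 6*((n² + n*n) + 1) = 6*((n² + n²) + 1) = 6*(2*n² + 1) = 6*(1 + 2*n²) = 6 + 12*n²)
(36 + b(-7))*F(5, 4) = (36 + (6 + 12*(-7)²))*((-5 + 4)/(-4 + 5)) = (36 + (6 + 12*49))*(-1/1) = (36 + (6 + 588))*(1*(-1)) = (36 + 594)*(-1) = 630*(-1) = -630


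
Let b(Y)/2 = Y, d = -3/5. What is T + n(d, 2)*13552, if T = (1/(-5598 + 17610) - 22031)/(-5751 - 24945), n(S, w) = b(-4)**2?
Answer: 319801750095827/368720352 ≈ 8.6733e+5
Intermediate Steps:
d = -3/5 (d = -3*1/5 = -3/5 ≈ -0.60000)
b(Y) = 2*Y
n(S, w) = 64 (n(S, w) = (2*(-4))**2 = (-8)**2 = 64)
T = 264636371/368720352 (T = (1/12012 - 22031)/(-30696) = (1/12012 - 22031)*(-1/30696) = -264636371/12012*(-1/30696) = 264636371/368720352 ≈ 0.71772)
T + n(d, 2)*13552 = 264636371/368720352 + 64*13552 = 264636371/368720352 + 867328 = 319801750095827/368720352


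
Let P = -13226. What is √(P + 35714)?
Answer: 2*√5622 ≈ 149.96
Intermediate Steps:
√(P + 35714) = √(-13226 + 35714) = √22488 = 2*√5622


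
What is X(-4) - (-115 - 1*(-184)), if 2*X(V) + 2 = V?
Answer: -72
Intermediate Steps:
X(V) = -1 + V/2
X(-4) - (-115 - 1*(-184)) = (-1 + (½)*(-4)) - (-115 - 1*(-184)) = (-1 - 2) - (-115 + 184) = -3 - 1*69 = -3 - 69 = -72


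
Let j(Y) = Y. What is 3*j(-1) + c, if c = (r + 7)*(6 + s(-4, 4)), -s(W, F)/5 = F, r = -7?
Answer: -3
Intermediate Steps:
s(W, F) = -5*F
c = 0 (c = (-7 + 7)*(6 - 5*4) = 0*(6 - 20) = 0*(-14) = 0)
3*j(-1) + c = 3*(-1) + 0 = -3 + 0 = -3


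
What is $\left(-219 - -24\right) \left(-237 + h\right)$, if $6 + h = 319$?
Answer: $-14820$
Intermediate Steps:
$h = 313$ ($h = -6 + 319 = 313$)
$\left(-219 - -24\right) \left(-237 + h\right) = \left(-219 - -24\right) \left(-237 + 313\right) = \left(-219 + \left(-179 + 203\right)\right) 76 = \left(-219 + 24\right) 76 = \left(-195\right) 76 = -14820$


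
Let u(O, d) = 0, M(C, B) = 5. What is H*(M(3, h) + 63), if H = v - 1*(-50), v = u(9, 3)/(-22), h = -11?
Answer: 3400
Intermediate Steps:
v = 0 (v = 0/(-22) = 0*(-1/22) = 0)
H = 50 (H = 0 - 1*(-50) = 0 + 50 = 50)
H*(M(3, h) + 63) = 50*(5 + 63) = 50*68 = 3400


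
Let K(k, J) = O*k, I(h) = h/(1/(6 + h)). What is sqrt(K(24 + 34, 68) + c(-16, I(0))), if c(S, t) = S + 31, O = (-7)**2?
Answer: sqrt(2857) ≈ 53.451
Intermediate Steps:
O = 49
I(h) = h*(6 + h)
K(k, J) = 49*k
c(S, t) = 31 + S
sqrt(K(24 + 34, 68) + c(-16, I(0))) = sqrt(49*(24 + 34) + (31 - 16)) = sqrt(49*58 + 15) = sqrt(2842 + 15) = sqrt(2857)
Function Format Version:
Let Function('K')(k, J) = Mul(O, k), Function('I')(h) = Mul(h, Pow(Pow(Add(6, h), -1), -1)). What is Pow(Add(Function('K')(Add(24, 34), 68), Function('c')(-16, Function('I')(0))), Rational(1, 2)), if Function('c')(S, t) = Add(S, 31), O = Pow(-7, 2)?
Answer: Pow(2857, Rational(1, 2)) ≈ 53.451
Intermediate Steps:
O = 49
Function('I')(h) = Mul(h, Add(6, h))
Function('K')(k, J) = Mul(49, k)
Function('c')(S, t) = Add(31, S)
Pow(Add(Function('K')(Add(24, 34), 68), Function('c')(-16, Function('I')(0))), Rational(1, 2)) = Pow(Add(Mul(49, Add(24, 34)), Add(31, -16)), Rational(1, 2)) = Pow(Add(Mul(49, 58), 15), Rational(1, 2)) = Pow(Add(2842, 15), Rational(1, 2)) = Pow(2857, Rational(1, 2))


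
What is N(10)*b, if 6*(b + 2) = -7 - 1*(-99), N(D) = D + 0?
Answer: 400/3 ≈ 133.33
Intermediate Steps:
N(D) = D
b = 40/3 (b = -2 + (-7 - 1*(-99))/6 = -2 + (-7 + 99)/6 = -2 + (⅙)*92 = -2 + 46/3 = 40/3 ≈ 13.333)
N(10)*b = 10*(40/3) = 400/3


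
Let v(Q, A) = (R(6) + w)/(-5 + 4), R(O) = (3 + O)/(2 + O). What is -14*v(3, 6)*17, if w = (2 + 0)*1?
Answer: 2975/4 ≈ 743.75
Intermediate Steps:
w = 2 (w = 2*1 = 2)
R(O) = (3 + O)/(2 + O)
v(Q, A) = -25/8 (v(Q, A) = ((3 + 6)/(2 + 6) + 2)/(-5 + 4) = (9/8 + 2)/(-1) = ((⅛)*9 + 2)*(-1) = (9/8 + 2)*(-1) = (25/8)*(-1) = -25/8)
-14*v(3, 6)*17 = -14*(-25/8)*17 = (175/4)*17 = 2975/4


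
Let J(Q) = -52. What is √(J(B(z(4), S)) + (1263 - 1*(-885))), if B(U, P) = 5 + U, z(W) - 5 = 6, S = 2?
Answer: 4*√131 ≈ 45.782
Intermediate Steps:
z(W) = 11 (z(W) = 5 + 6 = 11)
√(J(B(z(4), S)) + (1263 - 1*(-885))) = √(-52 + (1263 - 1*(-885))) = √(-52 + (1263 + 885)) = √(-52 + 2148) = √2096 = 4*√131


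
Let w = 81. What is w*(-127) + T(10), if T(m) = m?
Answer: -10277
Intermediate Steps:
w*(-127) + T(10) = 81*(-127) + 10 = -10287 + 10 = -10277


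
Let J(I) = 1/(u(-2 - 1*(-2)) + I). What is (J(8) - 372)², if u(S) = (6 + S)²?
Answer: 267878689/1936 ≈ 1.3837e+5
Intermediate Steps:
J(I) = 1/(36 + I) (J(I) = 1/((6 + (-2 - 1*(-2)))² + I) = 1/((6 + (-2 + 2))² + I) = 1/((6 + 0)² + I) = 1/(6² + I) = 1/(36 + I))
(J(8) - 372)² = (1/(36 + 8) - 372)² = (1/44 - 372)² = (-16367/44)² = 267878689/1936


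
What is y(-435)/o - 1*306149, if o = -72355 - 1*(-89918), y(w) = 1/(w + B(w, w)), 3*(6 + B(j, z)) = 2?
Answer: -7102878145730/23200723 ≈ -3.0615e+5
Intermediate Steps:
B(j, z) = -16/3 (B(j, z) = -6 + (1/3)*2 = -6 + 2/3 = -16/3)
y(w) = 1/(-16/3 + w) (y(w) = 1/(w - 16/3) = 1/(-16/3 + w))
o = 17563 (o = -72355 + 89918 = 17563)
y(-435)/o - 1*306149 = (3/(-16 + 3*(-435)))/17563 - 1*306149 = (3/(-16 - 1305))*(1/17563) - 306149 = (3/(-1321))*(1/17563) - 306149 = (3*(-1/1321))*(1/17563) - 306149 = -3/1321*1/17563 - 306149 = -3/23200723 - 306149 = -7102878145730/23200723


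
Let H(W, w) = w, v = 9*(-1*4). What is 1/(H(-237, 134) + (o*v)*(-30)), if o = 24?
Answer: 1/26054 ≈ 3.8382e-5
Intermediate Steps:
v = -36 (v = 9*(-4) = -36)
1/(H(-237, 134) + (o*v)*(-30)) = 1/(134 + (24*(-36))*(-30)) = 1/(134 - 864*(-30)) = 1/(134 + 25920) = 1/26054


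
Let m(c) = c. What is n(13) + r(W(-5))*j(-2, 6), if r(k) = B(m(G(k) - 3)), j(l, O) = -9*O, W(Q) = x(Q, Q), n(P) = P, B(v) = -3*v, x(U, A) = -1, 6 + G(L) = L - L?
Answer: -1445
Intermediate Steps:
G(L) = -6 (G(L) = -6 + (L - L) = -6 + 0 = -6)
W(Q) = -1
r(k) = 27 (r(k) = -3*(-6 - 3) = -3*(-9) = 27)
n(13) + r(W(-5))*j(-2, 6) = 13 + 27*(-9*6) = 13 + 27*(-54) = 13 - 1458 = -1445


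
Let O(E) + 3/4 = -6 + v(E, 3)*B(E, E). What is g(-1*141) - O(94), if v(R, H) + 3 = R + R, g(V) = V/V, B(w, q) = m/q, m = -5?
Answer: 3307/188 ≈ 17.590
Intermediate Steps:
B(w, q) = -5/q
g(V) = 1
v(R, H) = -3 + 2*R (v(R, H) = -3 + (R + R) = -3 + 2*R)
O(E) = -27/4 - 5*(-3 + 2*E)/E (O(E) = -¾ + (-6 + (-3 + 2*E)*(-5/E)) = -¾ + (-6 - 5*(-3 + 2*E)/E) = -27/4 - 5*(-3 + 2*E)/E)
g(-1*141) - O(94) = 1 - (-67/4 + 15/94) = 1 - 1*(-3119/188) = 1 + 3119/188 = 3307/188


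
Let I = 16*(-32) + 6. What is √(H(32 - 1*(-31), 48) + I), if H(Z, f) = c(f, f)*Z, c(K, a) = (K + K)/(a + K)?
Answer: I*√443 ≈ 21.048*I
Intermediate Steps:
c(K, a) = 2*K/(K + a) (c(K, a) = (2*K)/(K + a) = 2*K/(K + a))
I = -506 (I = -512 + 6 = -506)
H(Z, f) = Z (H(Z, f) = (2*f/(f + f))*Z = (2*f/((2*f)))*Z = (2*f*(1/(2*f)))*Z = 1*Z = Z)
√(H(32 - 1*(-31), 48) + I) = √((32 - 1*(-31)) - 506) = √((32 + 31) - 506) = √(63 - 506) = √(-443) = I*√443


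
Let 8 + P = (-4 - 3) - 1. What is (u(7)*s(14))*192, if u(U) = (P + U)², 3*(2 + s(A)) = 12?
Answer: 31104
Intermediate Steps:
P = -16 (P = -8 + ((-4 - 3) - 1) = -8 + (-7 - 1) = -8 - 8 = -16)
s(A) = 2 (s(A) = -2 + (⅓)*12 = -2 + 4 = 2)
u(U) = (-16 + U)²
(u(7)*s(14))*192 = ((-16 + 7)²*2)*192 = ((-9)²*2)*192 = (81*2)*192 = 162*192 = 31104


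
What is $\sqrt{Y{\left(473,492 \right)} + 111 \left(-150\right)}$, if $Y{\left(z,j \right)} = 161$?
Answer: $i \sqrt{16489} \approx 128.41 i$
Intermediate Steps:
$\sqrt{Y{\left(473,492 \right)} + 111 \left(-150\right)} = \sqrt{161 + 111 \left(-150\right)} = \sqrt{161 - 16650} = \sqrt{-16489} = i \sqrt{16489}$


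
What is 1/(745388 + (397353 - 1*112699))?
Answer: 1/1030042 ≈ 9.7083e-7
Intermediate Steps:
1/(745388 + (397353 - 1*112699)) = 1/(745388 + (397353 - 112699)) = 1/(745388 + 284654) = 1/1030042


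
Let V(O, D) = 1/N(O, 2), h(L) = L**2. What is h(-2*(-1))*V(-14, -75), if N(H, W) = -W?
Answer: -2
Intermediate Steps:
V(O, D) = -1/2 (V(O, D) = 1/(-1*2) = 1/(-2) = -1/2)
h(-2*(-1))*V(-14, -75) = (-2*(-1))**2*(-1/2) = 2**2*(-1/2) = 4*(-1/2) = -2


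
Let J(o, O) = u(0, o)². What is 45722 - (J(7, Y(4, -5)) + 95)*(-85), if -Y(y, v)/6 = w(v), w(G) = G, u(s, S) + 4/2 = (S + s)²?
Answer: 241562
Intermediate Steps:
u(s, S) = -2 + (S + s)²
Y(y, v) = -6*v
J(o, O) = (-2 + o²)² (J(o, O) = (-2 + (o + 0)²)² = (-2 + o²)²)
45722 - (J(7, Y(4, -5)) + 95)*(-85) = 45722 - ((-2 + 7²)² + 95)*(-85) = 45722 - ((-2 + 49)² + 95)*(-85) = 45722 - (47² + 95)*(-85) = 45722 - (2209 + 95)*(-85) = 45722 - 2304*(-85) = 45722 - 1*(-195840) = 45722 + 195840 = 241562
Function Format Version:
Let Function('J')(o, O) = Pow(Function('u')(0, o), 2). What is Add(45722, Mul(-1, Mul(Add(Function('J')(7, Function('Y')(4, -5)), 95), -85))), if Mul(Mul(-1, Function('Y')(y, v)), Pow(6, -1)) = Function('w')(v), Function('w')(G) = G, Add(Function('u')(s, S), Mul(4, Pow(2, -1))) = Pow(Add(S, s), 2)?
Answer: 241562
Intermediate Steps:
Function('u')(s, S) = Add(-2, Pow(Add(S, s), 2))
Function('Y')(y, v) = Mul(-6, v)
Function('J')(o, O) = Pow(Add(-2, Pow(o, 2)), 2) (Function('J')(o, O) = Pow(Add(-2, Pow(Add(o, 0), 2)), 2) = Pow(Add(-2, Pow(o, 2)), 2))
Add(45722, Mul(-1, Mul(Add(Function('J')(7, Function('Y')(4, -5)), 95), -85))) = Add(45722, Mul(-1, Mul(Add(Pow(Add(-2, Pow(7, 2)), 2), 95), -85))) = Add(45722, Mul(-1, Mul(Add(Pow(Add(-2, 49), 2), 95), -85))) = Add(45722, Mul(-1, Mul(Add(Pow(47, 2), 95), -85))) = Add(45722, Mul(-1, Mul(Add(2209, 95), -85))) = Add(45722, Mul(-1, Mul(2304, -85))) = Add(45722, Mul(-1, -195840)) = Add(45722, 195840) = 241562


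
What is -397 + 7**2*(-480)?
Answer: -23917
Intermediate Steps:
-397 + 7**2*(-480) = -397 + 49*(-480) = -397 - 23520 = -23917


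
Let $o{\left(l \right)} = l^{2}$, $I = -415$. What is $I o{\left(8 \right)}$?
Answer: $-26560$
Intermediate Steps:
$I o{\left(8 \right)} = - 415 \cdot 8^{2} = \left(-415\right) 64 = -26560$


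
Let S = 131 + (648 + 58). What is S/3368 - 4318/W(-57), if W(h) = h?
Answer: 14590733/191976 ≈ 76.003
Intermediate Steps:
S = 837 (S = 131 + 706 = 837)
S/3368 - 4318/W(-57) = 837/3368 - 4318/(-57) = 837*(1/3368) - 4318*(-1/57) = 837/3368 + 4318/57 = 14590733/191976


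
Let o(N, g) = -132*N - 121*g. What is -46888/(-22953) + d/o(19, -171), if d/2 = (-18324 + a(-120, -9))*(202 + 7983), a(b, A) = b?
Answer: -79647209728/4797177 ≈ -16603.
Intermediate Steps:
d = -301928280 (d = 2*((-18324 - 120)*(202 + 7983)) = 2*(-18444*8185) = 2*(-150964140) = -301928280)
-46888/(-22953) + d/o(19, -171) = -46888/(-22953) - 301928280/(-132*19 - 121*(-171)) = -46888*(-1/22953) - 301928280/(-2508 + 20691) = 46888/22953 - 301928280/18183 = 46888/22953 - 301928280*1/18183 = 46888/22953 - 3470440/209 = -79647209728/4797177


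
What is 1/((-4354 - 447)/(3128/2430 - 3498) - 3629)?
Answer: -4248506/15411995059 ≈ -0.00027566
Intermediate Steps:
1/((-4354 - 447)/(3128/2430 - 3498) - 3629) = 1/(-4801/(3128*(1/2430) - 3498) - 3629) = 1/(-4801/(1564/1215 - 3498) - 3629) = 1/(-4801/(-4248506/1215) - 3629) = 1/(-4801*(-1215/4248506) - 3629) = 1/(5833215/4248506 - 3629) = 1/(-15411995059/4248506) = -4248506/15411995059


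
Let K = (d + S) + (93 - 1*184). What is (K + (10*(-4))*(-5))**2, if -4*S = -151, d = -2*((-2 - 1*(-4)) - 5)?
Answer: 373321/16 ≈ 23333.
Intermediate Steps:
d = 6 (d = -2*((-2 + 4) - 5) = -2*(2 - 5) = -2*(-3) = 6)
S = 151/4 (S = -1/4*(-151) = 151/4 ≈ 37.750)
K = -189/4 (K = (6 + 151/4) + (93 - 1*184) = 175/4 + (93 - 184) = 175/4 - 91 = -189/4 ≈ -47.250)
(K + (10*(-4))*(-5))**2 = (-189/4 + (10*(-4))*(-5))**2 = (-189/4 - 40*(-5))**2 = (-189/4 + 200)**2 = (611/4)**2 = 373321/16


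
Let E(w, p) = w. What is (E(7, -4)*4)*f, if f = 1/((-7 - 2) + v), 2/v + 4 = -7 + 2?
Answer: -252/83 ≈ -3.0361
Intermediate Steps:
v = -2/9 (v = 2/(-4 + (-7 + 2)) = 2/(-4 - 5) = 2/(-9) = 2*(-⅑) = -2/9 ≈ -0.22222)
f = -9/83 (f = 1/((-7 - 2) - 2/9) = 1/(-9 - 2/9) = 1/(-83/9) = -9/83 ≈ -0.10843)
(E(7, -4)*4)*f = (7*4)*(-9/83) = 28*(-9/83) = -252/83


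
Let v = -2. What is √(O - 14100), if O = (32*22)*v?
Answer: 2*I*√3877 ≈ 124.53*I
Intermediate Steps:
O = -1408 (O = (32*22)*(-2) = 704*(-2) = -1408)
√(O - 14100) = √(-1408 - 14100) = √(-15508) = 2*I*√3877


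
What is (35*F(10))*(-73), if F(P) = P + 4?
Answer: -35770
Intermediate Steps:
F(P) = 4 + P
(35*F(10))*(-73) = (35*(4 + 10))*(-73) = (35*14)*(-73) = 490*(-73) = -35770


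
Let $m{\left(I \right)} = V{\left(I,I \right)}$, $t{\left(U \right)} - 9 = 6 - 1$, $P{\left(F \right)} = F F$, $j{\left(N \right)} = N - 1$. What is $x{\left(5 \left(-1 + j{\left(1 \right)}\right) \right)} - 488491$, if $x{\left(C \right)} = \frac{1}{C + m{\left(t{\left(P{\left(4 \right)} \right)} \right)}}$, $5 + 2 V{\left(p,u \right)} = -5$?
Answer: $- \frac{4884911}{10} \approx -4.8849 \cdot 10^{5}$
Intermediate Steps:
$j{\left(N \right)} = -1 + N$ ($j{\left(N \right)} = N - 1 = -1 + N$)
$P{\left(F \right)} = F^{2}$
$t{\left(U \right)} = 14$ ($t{\left(U \right)} = 9 + \left(6 - 1\right) = 9 + 5 = 14$)
$V{\left(p,u \right)} = -5$ ($V{\left(p,u \right)} = - \frac{5}{2} + \frac{1}{2} \left(-5\right) = - \frac{5}{2} - \frac{5}{2} = -5$)
$m{\left(I \right)} = -5$
$x{\left(C \right)} = \frac{1}{-5 + C}$ ($x{\left(C \right)} = \frac{1}{C - 5} = \frac{1}{-5 + C}$)
$x{\left(5 \left(-1 + j{\left(1 \right)}\right) \right)} - 488491 = \frac{1}{-5 + 5 \left(-1 + \left(-1 + 1\right)\right)} - 488491 = \frac{1}{-5 + 5 \left(-1 + 0\right)} - 488491 = \frac{1}{-5 + 5 \left(-1\right)} - 488491 = \frac{1}{-5 - 5} - 488491 = \frac{1}{-10} - 488491 = - \frac{1}{10} - 488491 = - \frac{4884911}{10}$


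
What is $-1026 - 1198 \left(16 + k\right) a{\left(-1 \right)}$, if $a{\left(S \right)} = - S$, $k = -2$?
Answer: $-17798$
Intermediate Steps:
$-1026 - 1198 \left(16 + k\right) a{\left(-1 \right)} = -1026 - 1198 \left(16 - 2\right) \left(\left(-1\right) \left(-1\right)\right) = -1026 - 1198 \cdot 14 \cdot 1 = -1026 - 16772 = -17798$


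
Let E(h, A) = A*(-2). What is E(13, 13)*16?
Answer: -416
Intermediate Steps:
E(h, A) = -2*A
E(13, 13)*16 = -2*13*16 = -26*16 = -416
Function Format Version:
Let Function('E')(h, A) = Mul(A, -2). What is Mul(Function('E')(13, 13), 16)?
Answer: -416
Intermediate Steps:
Function('E')(h, A) = Mul(-2, A)
Mul(Function('E')(13, 13), 16) = Mul(Mul(-2, 13), 16) = Mul(-26, 16) = -416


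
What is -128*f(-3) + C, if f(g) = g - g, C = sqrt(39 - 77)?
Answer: I*sqrt(38) ≈ 6.1644*I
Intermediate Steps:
C = I*sqrt(38) (C = sqrt(-38) = I*sqrt(38) ≈ 6.1644*I)
f(g) = 0
-128*f(-3) + C = -128*0 + I*sqrt(38) = 0 + I*sqrt(38) = I*sqrt(38)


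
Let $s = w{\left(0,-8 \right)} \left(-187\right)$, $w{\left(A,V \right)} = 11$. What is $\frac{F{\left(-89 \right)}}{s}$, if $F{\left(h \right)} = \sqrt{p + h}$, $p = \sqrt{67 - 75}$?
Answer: $- \frac{\sqrt{-89 + 2 i \sqrt{2}}}{2057} \approx -7.2867 \cdot 10^{-5} - 0.0045869 i$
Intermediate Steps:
$p = 2 i \sqrt{2}$ ($p = \sqrt{-8} = 2 i \sqrt{2} \approx 2.8284 i$)
$F{\left(h \right)} = \sqrt{h + 2 i \sqrt{2}}$ ($F{\left(h \right)} = \sqrt{2 i \sqrt{2} + h} = \sqrt{h + 2 i \sqrt{2}}$)
$s = -2057$ ($s = 11 \left(-187\right) = -2057$)
$\frac{F{\left(-89 \right)}}{s} = \frac{\sqrt{-89 + 2 i \sqrt{2}}}{-2057} = \sqrt{-89 + 2 i \sqrt{2}} \left(- \frac{1}{2057}\right) = - \frac{\sqrt{-89 + 2 i \sqrt{2}}}{2057}$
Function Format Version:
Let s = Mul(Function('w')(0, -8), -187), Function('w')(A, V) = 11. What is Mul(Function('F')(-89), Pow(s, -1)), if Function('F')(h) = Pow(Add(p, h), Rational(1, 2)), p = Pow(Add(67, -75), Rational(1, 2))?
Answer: Mul(Rational(-1, 2057), Pow(Add(-89, Mul(2, I, Pow(2, Rational(1, 2)))), Rational(1, 2))) ≈ Add(-7.2867e-5, Mul(-0.0045869, I))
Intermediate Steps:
p = Mul(2, I, Pow(2, Rational(1, 2))) (p = Pow(-8, Rational(1, 2)) = Mul(2, I, Pow(2, Rational(1, 2))) ≈ Mul(2.8284, I))
Function('F')(h) = Pow(Add(h, Mul(2, I, Pow(2, Rational(1, 2)))), Rational(1, 2)) (Function('F')(h) = Pow(Add(Mul(2, I, Pow(2, Rational(1, 2))), h), Rational(1, 2)) = Pow(Add(h, Mul(2, I, Pow(2, Rational(1, 2)))), Rational(1, 2)))
s = -2057 (s = Mul(11, -187) = -2057)
Mul(Function('F')(-89), Pow(s, -1)) = Mul(Pow(Add(-89, Mul(2, I, Pow(2, Rational(1, 2)))), Rational(1, 2)), Pow(-2057, -1)) = Mul(Pow(Add(-89, Mul(2, I, Pow(2, Rational(1, 2)))), Rational(1, 2)), Rational(-1, 2057)) = Mul(Rational(-1, 2057), Pow(Add(-89, Mul(2, I, Pow(2, Rational(1, 2)))), Rational(1, 2)))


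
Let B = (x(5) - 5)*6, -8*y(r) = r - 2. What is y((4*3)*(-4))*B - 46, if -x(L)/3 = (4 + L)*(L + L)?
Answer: -20717/2 ≈ -10359.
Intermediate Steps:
y(r) = ¼ - r/8 (y(r) = -(r - 2)/8 = -(-2 + r)/8 = ¼ - r/8)
x(L) = -6*L*(4 + L) (x(L) = -3*(4 + L)*(L + L) = -3*(4 + L)*2*L = -6*L*(4 + L))
B = -1650 (B = (-6*5*(4 + 5) - 5)*6 = (-6*5*9 - 5)*6 = (-270 - 5)*6 = -275*6 = -1650)
y((4*3)*(-4))*B - 46 = (¼ - 4*3*(-4)/8)*(-1650) - 46 = (¼ - 3*(-4)/2)*(-1650) - 46 = (¼ - ⅛*(-48))*(-1650) - 46 = (¼ + 6)*(-1650) - 46 = (25/4)*(-1650) - 46 = -20625/2 - 46 = -20717/2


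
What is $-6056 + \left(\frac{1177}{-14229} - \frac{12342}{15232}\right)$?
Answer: $- \frac{38610221575}{6374592} \approx -6056.9$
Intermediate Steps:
$-6056 + \left(\frac{1177}{-14229} - \frac{12342}{15232}\right) = -6056 + \left(1177 \left(- \frac{1}{14229}\right) - \frac{363}{448}\right) = -6056 - \frac{5692423}{6374592} = - \frac{38610221575}{6374592}$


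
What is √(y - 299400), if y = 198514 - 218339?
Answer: 565*I ≈ 565.0*I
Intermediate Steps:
y = -19825
√(y - 299400) = √(-19825 - 299400) = √(-319225) = 565*I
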